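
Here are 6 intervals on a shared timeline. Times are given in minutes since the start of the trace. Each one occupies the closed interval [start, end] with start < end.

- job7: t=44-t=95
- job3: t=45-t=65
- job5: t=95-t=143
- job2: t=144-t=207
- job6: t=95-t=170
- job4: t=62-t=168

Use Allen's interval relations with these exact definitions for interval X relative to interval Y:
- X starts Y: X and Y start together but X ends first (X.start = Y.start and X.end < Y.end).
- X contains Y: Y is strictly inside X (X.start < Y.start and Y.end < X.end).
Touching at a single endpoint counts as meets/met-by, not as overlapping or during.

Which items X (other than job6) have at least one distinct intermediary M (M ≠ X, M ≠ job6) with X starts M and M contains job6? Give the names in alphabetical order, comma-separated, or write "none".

none

Target job6 = [t=95, t=170].
Intermediaries M with M contains job6: none.
Union: none.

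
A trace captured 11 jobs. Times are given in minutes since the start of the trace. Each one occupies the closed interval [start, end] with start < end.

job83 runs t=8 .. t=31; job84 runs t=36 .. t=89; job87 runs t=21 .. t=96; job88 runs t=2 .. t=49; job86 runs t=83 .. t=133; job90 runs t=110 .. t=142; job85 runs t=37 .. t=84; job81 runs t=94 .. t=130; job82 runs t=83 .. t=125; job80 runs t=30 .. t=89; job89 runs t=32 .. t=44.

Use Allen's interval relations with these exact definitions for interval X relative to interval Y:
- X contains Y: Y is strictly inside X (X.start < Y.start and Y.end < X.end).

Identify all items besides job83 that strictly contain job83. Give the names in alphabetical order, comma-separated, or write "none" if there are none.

job88

Target job83 = [t=8, t=31].
job80 [t=30, t=89] → overlapped-by → no.
job81 [t=94, t=130] → after → no.
job82 [t=83, t=125] → after → no.
job84 [t=36, t=89] → after → no.
job85 [t=37, t=84] → after → no.
job86 [t=83, t=133] → after → no.
job87 [t=21, t=96] → overlapped-by → no.
job88 [t=2, t=49] → contains → yes.
job89 [t=32, t=44] → after → no.
job90 [t=110, t=142] → after → no.
Result: job88.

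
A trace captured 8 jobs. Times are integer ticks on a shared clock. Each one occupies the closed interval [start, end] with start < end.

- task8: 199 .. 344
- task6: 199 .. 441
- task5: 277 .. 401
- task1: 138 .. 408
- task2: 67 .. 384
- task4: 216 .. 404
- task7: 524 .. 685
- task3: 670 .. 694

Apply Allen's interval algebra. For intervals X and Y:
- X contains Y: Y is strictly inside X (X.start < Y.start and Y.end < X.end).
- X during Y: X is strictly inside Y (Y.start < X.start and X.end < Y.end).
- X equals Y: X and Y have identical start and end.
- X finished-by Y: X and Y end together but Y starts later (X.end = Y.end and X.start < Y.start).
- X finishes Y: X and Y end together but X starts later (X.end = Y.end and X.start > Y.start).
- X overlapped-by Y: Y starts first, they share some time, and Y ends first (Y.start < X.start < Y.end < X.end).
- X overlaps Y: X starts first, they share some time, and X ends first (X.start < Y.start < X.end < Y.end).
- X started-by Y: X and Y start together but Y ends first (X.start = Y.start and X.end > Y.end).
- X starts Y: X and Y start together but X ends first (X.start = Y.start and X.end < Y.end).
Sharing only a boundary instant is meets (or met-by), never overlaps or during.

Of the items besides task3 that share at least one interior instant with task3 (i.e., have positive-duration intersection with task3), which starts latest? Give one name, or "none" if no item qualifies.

task7

Target task3 = [670, 694].
task1 [138, 408] → before → excluded.
task2 [67, 384] → before → excluded.
task4 [216, 404] → before → excluded.
task5 [277, 401] → before → excluded.
task6 [199, 441] → before → excluded.
task7 [524, 685] → overlaps → candidate.
task8 [199, 344] → before → excluded.
Among candidates, latest start is 524 → task7.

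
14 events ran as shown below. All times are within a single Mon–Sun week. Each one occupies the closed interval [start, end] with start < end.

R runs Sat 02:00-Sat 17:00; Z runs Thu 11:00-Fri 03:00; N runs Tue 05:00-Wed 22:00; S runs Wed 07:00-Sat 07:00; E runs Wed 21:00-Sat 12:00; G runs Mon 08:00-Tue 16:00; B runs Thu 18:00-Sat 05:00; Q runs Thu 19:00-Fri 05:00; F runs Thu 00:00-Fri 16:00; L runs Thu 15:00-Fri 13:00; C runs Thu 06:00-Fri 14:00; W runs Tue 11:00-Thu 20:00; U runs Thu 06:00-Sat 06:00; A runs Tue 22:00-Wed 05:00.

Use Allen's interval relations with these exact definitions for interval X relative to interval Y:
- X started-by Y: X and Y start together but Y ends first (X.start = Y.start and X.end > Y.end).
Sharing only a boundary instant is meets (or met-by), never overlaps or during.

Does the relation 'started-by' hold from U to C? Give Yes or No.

U = [Thu 06:00, Sat 06:00], C = [Thu 06:00, Fri 14:00].
Actual relation of U to C: started-by.
Asked whether 'started-by' holds → Yes.

Yes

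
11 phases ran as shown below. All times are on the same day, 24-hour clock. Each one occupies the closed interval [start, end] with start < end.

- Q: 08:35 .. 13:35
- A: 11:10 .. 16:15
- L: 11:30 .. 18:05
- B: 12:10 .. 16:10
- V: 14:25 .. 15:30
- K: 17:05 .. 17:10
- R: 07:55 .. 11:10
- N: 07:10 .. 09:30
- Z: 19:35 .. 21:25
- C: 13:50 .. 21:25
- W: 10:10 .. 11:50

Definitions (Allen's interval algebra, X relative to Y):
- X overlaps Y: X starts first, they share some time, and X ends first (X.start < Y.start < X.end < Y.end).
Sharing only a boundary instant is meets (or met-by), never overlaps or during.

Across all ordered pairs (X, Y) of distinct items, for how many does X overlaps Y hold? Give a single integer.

13

Checking all 110 ordered pairs for relation 'overlaps'; matching pairs in alphabetical order:
(A, C): A overlaps C ✓
(A, L): A overlaps L ✓
(B, C): B overlaps C ✓
(L, C): L overlaps C ✓
(N, Q): N overlaps Q ✓
(N, R): N overlaps R ✓
(Q, A): Q overlaps A ✓
(Q, B): Q overlaps B ✓
(Q, L): Q overlaps L ✓
(R, Q): R overlaps Q ✓
(R, W): R overlaps W ✓
(W, A): W overlaps A ✓
(W, L): W overlaps L ✓
Count: 13.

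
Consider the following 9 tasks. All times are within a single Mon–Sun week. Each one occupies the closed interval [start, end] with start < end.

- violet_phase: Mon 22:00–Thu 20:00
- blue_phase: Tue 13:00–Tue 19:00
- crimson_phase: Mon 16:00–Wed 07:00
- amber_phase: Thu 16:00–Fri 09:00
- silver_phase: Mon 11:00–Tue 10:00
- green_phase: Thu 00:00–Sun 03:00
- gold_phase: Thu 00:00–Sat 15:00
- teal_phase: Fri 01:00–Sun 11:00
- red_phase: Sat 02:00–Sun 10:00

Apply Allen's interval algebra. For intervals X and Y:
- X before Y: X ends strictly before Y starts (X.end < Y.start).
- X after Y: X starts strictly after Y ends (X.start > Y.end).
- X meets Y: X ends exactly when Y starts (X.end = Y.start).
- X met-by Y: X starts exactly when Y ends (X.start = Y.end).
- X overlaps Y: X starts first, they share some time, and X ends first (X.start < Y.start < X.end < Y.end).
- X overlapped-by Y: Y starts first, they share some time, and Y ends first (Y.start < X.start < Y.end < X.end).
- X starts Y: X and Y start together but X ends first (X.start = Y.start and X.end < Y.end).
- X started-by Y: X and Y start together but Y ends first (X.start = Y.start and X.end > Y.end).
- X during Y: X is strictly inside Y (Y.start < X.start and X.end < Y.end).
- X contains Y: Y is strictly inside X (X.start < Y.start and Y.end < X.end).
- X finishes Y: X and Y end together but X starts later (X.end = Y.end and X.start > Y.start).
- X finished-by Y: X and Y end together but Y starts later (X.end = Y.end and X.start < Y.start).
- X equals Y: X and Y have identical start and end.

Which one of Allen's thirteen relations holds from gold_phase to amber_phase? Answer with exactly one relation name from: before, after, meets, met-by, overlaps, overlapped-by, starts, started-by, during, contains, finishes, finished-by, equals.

contains

gold_phase = [Thu 00:00, Sat 15:00]; amber_phase = [Thu 16:00, Fri 09:00].
Compare endpoints: gold_phase.start < amber_phase.start, gold_phase.start < amber_phase.end, gold_phase.end > amber_phase.start, gold_phase.end > amber_phase.end.
That pattern is 'contains'.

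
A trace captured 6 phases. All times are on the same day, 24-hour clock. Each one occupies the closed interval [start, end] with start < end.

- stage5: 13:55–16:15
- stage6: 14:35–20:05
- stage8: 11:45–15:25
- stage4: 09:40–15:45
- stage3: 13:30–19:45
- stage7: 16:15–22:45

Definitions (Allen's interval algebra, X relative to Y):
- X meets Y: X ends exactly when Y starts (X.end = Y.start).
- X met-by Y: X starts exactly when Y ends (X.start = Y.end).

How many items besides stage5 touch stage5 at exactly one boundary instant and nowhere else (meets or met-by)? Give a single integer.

1

Target stage5 = [13:55, 16:15].
stage3 [13:30, 19:45] → contains → no.
stage4 [09:40, 15:45] → overlaps → no.
stage6 [14:35, 20:05] → overlapped-by → no.
stage7 [16:15, 22:45] → met-by → counts.
stage8 [11:45, 15:25] → overlaps → no.
Total: 1.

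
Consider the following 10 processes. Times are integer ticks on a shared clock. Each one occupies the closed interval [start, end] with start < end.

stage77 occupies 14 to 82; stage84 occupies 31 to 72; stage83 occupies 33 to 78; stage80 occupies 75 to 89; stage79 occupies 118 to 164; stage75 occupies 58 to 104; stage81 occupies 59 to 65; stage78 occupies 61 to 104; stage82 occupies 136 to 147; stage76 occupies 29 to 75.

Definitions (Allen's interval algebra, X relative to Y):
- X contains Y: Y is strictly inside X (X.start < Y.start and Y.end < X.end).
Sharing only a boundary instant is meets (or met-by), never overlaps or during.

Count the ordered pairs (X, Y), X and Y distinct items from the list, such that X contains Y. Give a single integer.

Checking all 90 ordered pairs for relation 'contains'; matching pairs in alphabetical order:
(stage75, stage80): stage75 contains stage80 ✓
(stage75, stage81): stage75 contains stage81 ✓
(stage76, stage81): stage76 contains stage81 ✓
(stage76, stage84): stage76 contains stage84 ✓
(stage77, stage76): stage77 contains stage76 ✓
(stage77, stage81): stage77 contains stage81 ✓
(stage77, stage83): stage77 contains stage83 ✓
(stage77, stage84): stage77 contains stage84 ✓
(stage78, stage80): stage78 contains stage80 ✓
(stage79, stage82): stage79 contains stage82 ✓
(stage83, stage81): stage83 contains stage81 ✓
(stage84, stage81): stage84 contains stage81 ✓
Count: 12.

12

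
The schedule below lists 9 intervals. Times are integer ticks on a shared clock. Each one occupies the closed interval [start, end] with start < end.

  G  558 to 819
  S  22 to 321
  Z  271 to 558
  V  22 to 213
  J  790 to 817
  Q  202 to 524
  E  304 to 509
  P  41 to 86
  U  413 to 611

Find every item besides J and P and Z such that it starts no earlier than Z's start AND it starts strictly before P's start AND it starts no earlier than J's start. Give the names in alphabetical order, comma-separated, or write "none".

Conditions: its start is no earlier than Z's start (X.start >= 271) AND its start is strictly before P's start (X.start < 41) AND its start is no earlier than J's start (X.start >= 790).
E: start 304 >= 271? ✓; start 304 < 41? ✗; start 304 >= 790? ✗ → no.
G: start 558 >= 271? ✓; start 558 < 41? ✗; start 558 >= 790? ✗ → no.
Q: start 202 >= 271? ✗; start 202 < 41? ✗; start 202 >= 790? ✗ → no.
S: start 22 >= 271? ✗; start 22 < 41? ✓; start 22 >= 790? ✗ → no.
U: start 413 >= 271? ✓; start 413 < 41? ✗; start 413 >= 790? ✗ → no.
V: start 22 >= 271? ✗; start 22 < 41? ✓; start 22 >= 790? ✗ → no.
Result: none.

none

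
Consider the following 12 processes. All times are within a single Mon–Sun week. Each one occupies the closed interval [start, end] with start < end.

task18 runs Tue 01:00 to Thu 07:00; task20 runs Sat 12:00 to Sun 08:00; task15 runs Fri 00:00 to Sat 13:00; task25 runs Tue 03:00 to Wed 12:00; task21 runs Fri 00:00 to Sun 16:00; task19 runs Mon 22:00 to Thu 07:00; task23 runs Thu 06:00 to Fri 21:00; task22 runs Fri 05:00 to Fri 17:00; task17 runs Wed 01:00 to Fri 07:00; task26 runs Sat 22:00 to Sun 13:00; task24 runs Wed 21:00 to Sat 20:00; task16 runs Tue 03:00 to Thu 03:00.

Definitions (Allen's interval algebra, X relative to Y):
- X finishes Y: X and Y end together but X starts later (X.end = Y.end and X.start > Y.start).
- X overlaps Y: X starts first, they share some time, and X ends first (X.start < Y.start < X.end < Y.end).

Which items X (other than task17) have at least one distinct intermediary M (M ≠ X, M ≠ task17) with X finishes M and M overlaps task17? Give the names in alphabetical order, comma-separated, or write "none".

Target task17 = [Wed 01:00, Fri 07:00].
Intermediaries M with M overlaps task17: task16, task18, task19, task25.
Via task16 — items with X finishes task16: none.
Via task18 — items with X finishes task18: none.
Via task19 — items with X finishes task19: task18.
Via task25 — items with X finishes task25: none.
Union: task18.

task18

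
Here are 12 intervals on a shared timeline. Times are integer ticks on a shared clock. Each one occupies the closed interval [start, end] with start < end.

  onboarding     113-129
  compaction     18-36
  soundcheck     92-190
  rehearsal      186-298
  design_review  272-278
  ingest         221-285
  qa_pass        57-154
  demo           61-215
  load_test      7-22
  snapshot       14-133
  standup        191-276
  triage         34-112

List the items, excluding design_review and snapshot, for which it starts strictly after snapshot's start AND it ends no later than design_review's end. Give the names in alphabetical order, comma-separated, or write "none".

compaction, demo, onboarding, qa_pass, soundcheck, standup, triage

Conditions: its start is strictly after snapshot's start (X.start > 14) AND its end is no later than design_review's end (X.end <= 278).
compaction: start 18 > 14? ✓; end 36 <= 278? ✓ → yes.
demo: start 61 > 14? ✓; end 215 <= 278? ✓ → yes.
ingest: start 221 > 14? ✓; end 285 <= 278? ✗ → no.
load_test: start 7 > 14? ✗; end 22 <= 278? ✓ → no.
onboarding: start 113 > 14? ✓; end 129 <= 278? ✓ → yes.
qa_pass: start 57 > 14? ✓; end 154 <= 278? ✓ → yes.
rehearsal: start 186 > 14? ✓; end 298 <= 278? ✗ → no.
soundcheck: start 92 > 14? ✓; end 190 <= 278? ✓ → yes.
standup: start 191 > 14? ✓; end 276 <= 278? ✓ → yes.
triage: start 34 > 14? ✓; end 112 <= 278? ✓ → yes.
Result: compaction, demo, onboarding, qa_pass, soundcheck, standup, triage.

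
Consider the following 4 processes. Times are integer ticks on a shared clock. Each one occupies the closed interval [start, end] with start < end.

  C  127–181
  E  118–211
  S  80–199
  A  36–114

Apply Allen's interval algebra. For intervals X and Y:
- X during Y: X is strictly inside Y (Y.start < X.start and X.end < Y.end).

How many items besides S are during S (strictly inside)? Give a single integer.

Target S = [80, 199].
A [36, 114] → overlaps → no.
C [127, 181] → during → counts.
E [118, 211] → overlapped-by → no.
Total: 1.

1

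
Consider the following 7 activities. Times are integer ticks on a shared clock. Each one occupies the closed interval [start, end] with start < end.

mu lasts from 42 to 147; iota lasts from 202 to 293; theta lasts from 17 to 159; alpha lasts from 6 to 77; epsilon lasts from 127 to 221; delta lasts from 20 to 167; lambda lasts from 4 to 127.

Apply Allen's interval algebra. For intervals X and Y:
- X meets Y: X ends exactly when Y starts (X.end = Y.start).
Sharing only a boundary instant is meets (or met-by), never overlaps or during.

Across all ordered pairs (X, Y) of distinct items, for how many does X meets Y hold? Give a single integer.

1

Checking all 42 ordered pairs for relation 'meets'; matching pairs in alphabetical order:
(lambda, epsilon): lambda meets epsilon ✓
Count: 1.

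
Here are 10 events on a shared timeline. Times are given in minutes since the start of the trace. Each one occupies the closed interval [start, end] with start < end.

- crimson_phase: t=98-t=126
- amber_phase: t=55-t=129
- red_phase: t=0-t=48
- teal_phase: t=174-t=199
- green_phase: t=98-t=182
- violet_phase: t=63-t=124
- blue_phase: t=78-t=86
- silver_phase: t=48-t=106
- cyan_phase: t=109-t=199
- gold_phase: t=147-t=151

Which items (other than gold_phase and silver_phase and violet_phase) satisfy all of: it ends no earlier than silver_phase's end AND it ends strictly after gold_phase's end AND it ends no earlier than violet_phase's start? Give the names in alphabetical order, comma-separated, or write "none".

cyan_phase, green_phase, teal_phase

Conditions: its end is no earlier than silver_phase's end (X.end >= t=106) AND its end is strictly after gold_phase's end (X.end > t=151) AND its end is no earlier than violet_phase's start (X.end >= t=63).
amber_phase: end t=129 >= t=106? ✓; end t=129 > t=151? ✗; end t=129 >= t=63? ✓ → no.
blue_phase: end t=86 >= t=106? ✗; end t=86 > t=151? ✗; end t=86 >= t=63? ✓ → no.
crimson_phase: end t=126 >= t=106? ✓; end t=126 > t=151? ✗; end t=126 >= t=63? ✓ → no.
cyan_phase: end t=199 >= t=106? ✓; end t=199 > t=151? ✓; end t=199 >= t=63? ✓ → yes.
green_phase: end t=182 >= t=106? ✓; end t=182 > t=151? ✓; end t=182 >= t=63? ✓ → yes.
red_phase: end t=48 >= t=106? ✗; end t=48 > t=151? ✗; end t=48 >= t=63? ✗ → no.
teal_phase: end t=199 >= t=106? ✓; end t=199 > t=151? ✓; end t=199 >= t=63? ✓ → yes.
Result: cyan_phase, green_phase, teal_phase.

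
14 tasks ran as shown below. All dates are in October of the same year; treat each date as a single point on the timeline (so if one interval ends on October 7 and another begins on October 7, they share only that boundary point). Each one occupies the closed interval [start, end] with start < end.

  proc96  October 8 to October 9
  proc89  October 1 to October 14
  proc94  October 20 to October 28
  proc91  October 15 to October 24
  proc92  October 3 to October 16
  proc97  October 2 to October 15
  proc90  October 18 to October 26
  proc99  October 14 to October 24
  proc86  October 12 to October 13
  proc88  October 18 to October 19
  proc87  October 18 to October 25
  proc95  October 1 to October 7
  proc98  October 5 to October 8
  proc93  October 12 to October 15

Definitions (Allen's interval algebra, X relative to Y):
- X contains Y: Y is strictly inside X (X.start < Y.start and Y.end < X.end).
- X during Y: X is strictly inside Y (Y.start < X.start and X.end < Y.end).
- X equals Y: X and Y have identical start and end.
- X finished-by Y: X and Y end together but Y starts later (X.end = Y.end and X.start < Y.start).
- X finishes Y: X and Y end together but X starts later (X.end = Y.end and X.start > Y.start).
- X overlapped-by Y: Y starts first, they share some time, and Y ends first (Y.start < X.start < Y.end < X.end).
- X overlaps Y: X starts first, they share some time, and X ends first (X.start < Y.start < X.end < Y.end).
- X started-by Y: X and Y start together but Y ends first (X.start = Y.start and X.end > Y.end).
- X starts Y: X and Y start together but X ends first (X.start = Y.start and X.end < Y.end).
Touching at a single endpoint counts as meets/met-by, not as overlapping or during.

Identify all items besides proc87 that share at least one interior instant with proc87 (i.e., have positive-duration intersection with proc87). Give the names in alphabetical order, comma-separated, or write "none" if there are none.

Target proc87 = [October 18, October 25].
proc86 [October 12, October 13] → before → no.
proc88 [October 18, October 19] → starts → yes.
proc89 [October 1, October 14] → before → no.
proc90 [October 18, October 26] → started-by → yes.
proc91 [October 15, October 24] → overlaps → yes.
proc92 [October 3, October 16] → before → no.
proc93 [October 12, October 15] → before → no.
proc94 [October 20, October 28] → overlapped-by → yes.
proc95 [October 1, October 7] → before → no.
proc96 [October 8, October 9] → before → no.
proc97 [October 2, October 15] → before → no.
proc98 [October 5, October 8] → before → no.
proc99 [October 14, October 24] → overlaps → yes.
Result: proc88, proc90, proc91, proc94, proc99.

proc88, proc90, proc91, proc94, proc99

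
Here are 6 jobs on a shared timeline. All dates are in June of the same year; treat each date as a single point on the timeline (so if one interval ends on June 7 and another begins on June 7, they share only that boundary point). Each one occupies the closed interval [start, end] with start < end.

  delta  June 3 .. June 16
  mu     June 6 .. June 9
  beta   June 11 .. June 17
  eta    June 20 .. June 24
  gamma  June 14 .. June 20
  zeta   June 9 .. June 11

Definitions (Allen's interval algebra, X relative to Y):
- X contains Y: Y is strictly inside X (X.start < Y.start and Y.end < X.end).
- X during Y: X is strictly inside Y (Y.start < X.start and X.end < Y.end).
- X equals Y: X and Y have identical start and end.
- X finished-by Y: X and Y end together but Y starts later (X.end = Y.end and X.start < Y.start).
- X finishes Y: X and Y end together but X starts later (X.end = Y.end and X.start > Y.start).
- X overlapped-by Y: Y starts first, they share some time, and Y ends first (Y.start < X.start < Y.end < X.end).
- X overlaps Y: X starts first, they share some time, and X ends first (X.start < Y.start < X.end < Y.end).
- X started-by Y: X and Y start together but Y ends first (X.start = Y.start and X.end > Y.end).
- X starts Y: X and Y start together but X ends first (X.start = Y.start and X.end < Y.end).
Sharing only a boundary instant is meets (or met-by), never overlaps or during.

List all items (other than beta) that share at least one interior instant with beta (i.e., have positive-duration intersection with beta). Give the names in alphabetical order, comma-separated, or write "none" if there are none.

Target beta = [June 11, June 17].
delta [June 3, June 16] → overlaps → yes.
eta [June 20, June 24] → after → no.
gamma [June 14, June 20] → overlapped-by → yes.
mu [June 6, June 9] → before → no.
zeta [June 9, June 11] → meets → no.
Result: delta, gamma.

delta, gamma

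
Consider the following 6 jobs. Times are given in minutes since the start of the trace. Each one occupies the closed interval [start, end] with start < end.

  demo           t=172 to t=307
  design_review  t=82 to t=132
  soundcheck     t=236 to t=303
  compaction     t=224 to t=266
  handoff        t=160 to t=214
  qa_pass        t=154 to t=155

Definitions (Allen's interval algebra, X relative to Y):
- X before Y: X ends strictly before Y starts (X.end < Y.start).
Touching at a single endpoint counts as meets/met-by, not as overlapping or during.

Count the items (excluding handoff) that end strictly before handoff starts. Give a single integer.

Target handoff = [t=160, t=214].
compaction [t=224, t=266] → after → no.
demo [t=172, t=307] → overlapped-by → no.
design_review [t=82, t=132] → before → counts.
qa_pass [t=154, t=155] → before → counts.
soundcheck [t=236, t=303] → after → no.
Total: 2.

2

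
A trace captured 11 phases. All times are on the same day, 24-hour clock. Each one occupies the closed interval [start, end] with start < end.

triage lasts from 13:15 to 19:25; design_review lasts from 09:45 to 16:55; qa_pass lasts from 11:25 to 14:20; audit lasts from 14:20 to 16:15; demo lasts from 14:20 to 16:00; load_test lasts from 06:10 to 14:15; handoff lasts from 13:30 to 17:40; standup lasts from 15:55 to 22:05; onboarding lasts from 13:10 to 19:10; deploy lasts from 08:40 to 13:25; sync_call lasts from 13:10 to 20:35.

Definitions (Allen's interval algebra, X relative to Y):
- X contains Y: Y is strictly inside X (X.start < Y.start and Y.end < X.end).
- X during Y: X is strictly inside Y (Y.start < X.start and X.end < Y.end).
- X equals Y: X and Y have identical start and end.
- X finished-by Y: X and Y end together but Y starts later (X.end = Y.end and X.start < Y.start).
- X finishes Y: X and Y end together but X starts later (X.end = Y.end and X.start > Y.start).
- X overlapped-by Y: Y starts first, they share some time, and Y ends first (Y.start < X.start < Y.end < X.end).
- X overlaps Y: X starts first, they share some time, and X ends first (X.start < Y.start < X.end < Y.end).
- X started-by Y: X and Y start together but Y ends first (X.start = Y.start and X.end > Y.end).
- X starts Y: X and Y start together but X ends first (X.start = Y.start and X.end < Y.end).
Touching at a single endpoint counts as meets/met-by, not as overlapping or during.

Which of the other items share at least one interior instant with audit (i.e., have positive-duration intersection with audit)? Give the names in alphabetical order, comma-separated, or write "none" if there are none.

Target audit = [14:20, 16:15].
demo [14:20, 16:00] → starts → yes.
deploy [08:40, 13:25] → before → no.
design_review [09:45, 16:55] → contains → yes.
handoff [13:30, 17:40] → contains → yes.
load_test [06:10, 14:15] → before → no.
onboarding [13:10, 19:10] → contains → yes.
qa_pass [11:25, 14:20] → meets → no.
standup [15:55, 22:05] → overlapped-by → yes.
sync_call [13:10, 20:35] → contains → yes.
triage [13:15, 19:25] → contains → yes.
Result: demo, design_review, handoff, onboarding, standup, sync_call, triage.

demo, design_review, handoff, onboarding, standup, sync_call, triage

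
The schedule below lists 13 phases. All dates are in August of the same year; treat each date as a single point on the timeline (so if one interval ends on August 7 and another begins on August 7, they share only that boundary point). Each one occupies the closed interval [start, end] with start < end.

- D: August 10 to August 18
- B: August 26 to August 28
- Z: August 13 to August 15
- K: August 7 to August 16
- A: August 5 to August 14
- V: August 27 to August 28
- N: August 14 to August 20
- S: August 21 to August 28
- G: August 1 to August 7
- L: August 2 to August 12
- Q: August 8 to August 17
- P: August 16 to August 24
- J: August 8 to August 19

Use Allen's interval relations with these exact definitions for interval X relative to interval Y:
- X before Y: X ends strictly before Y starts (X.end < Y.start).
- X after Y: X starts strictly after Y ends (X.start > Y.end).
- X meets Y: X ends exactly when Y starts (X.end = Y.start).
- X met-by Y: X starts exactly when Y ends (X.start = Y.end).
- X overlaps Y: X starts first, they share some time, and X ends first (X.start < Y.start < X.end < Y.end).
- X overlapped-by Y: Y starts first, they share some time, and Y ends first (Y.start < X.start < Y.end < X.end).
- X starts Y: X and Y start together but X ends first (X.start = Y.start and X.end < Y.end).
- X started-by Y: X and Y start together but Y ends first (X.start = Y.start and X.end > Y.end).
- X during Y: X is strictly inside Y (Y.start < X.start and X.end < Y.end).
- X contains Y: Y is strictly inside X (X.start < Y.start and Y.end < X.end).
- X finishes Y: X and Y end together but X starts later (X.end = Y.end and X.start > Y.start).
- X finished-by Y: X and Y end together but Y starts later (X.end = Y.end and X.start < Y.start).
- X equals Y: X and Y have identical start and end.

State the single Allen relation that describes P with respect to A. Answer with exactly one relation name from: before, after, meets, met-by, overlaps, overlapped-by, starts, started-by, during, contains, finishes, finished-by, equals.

after

P = [August 16, August 24]; A = [August 5, August 14].
Compare endpoints: P.start > A.start, P.start > A.end, P.end > A.start, P.end > A.end.
That pattern is 'after'.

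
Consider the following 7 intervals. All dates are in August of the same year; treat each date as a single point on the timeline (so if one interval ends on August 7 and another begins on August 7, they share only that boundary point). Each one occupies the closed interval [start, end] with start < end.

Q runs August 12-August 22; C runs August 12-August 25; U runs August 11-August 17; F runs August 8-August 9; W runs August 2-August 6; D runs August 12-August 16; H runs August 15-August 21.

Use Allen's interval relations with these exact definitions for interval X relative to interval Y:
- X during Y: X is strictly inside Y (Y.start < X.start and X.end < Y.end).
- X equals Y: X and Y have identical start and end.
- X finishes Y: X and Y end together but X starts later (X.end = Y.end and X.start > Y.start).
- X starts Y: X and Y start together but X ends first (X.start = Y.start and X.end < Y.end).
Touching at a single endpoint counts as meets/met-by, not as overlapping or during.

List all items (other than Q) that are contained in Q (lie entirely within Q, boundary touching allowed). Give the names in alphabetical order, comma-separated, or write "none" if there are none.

Target Q = [August 12, August 22].
C [August 12, August 25] → started-by → no.
D [August 12, August 16] → starts → yes.
F [August 8, August 9] → before → no.
H [August 15, August 21] → during → yes.
U [August 11, August 17] → overlaps → no.
W [August 2, August 6] → before → no.
Result: D, H.

D, H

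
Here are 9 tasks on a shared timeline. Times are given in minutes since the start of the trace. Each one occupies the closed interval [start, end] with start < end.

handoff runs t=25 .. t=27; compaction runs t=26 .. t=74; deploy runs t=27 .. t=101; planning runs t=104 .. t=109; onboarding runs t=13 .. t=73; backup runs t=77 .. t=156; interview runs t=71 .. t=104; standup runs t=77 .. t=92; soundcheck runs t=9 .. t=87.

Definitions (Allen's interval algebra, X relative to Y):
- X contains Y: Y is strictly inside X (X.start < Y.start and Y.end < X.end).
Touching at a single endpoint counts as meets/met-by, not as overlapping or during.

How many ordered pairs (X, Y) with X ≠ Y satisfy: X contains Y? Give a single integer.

7

Checking all 72 ordered pairs for relation 'contains'; matching pairs in alphabetical order:
(backup, planning): backup contains planning ✓
(deploy, standup): deploy contains standup ✓
(interview, standup): interview contains standup ✓
(onboarding, handoff): onboarding contains handoff ✓
(soundcheck, compaction): soundcheck contains compaction ✓
(soundcheck, handoff): soundcheck contains handoff ✓
(soundcheck, onboarding): soundcheck contains onboarding ✓
Count: 7.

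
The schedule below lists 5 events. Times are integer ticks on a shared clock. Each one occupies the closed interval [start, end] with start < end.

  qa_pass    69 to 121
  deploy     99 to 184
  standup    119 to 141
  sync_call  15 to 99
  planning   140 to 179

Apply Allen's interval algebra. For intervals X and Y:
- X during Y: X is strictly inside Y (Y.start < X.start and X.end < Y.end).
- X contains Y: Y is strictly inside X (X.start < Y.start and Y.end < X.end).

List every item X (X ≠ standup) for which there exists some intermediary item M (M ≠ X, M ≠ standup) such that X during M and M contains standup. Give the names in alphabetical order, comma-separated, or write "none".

planning

Target standup = [119, 141].
Intermediaries M with M contains standup: deploy.
Via deploy — items with X during deploy: planning.
Union: planning.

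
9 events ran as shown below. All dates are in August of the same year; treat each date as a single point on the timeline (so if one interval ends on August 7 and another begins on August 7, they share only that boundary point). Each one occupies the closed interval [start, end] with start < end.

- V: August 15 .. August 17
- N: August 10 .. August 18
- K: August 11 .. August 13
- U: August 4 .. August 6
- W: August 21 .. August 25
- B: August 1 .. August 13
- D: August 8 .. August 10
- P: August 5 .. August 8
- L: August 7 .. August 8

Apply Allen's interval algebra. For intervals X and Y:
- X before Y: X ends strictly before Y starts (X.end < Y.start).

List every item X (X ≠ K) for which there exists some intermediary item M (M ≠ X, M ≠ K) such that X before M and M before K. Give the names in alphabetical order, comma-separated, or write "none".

Target K = [August 11, August 13].
Intermediaries M with M before K: D, L, P, U.
Via D — items with X before D: U.
Via L — items with X before L: U.
Via P — items with X before P: none.
Via U — items with X before U: none.
Union: U.

U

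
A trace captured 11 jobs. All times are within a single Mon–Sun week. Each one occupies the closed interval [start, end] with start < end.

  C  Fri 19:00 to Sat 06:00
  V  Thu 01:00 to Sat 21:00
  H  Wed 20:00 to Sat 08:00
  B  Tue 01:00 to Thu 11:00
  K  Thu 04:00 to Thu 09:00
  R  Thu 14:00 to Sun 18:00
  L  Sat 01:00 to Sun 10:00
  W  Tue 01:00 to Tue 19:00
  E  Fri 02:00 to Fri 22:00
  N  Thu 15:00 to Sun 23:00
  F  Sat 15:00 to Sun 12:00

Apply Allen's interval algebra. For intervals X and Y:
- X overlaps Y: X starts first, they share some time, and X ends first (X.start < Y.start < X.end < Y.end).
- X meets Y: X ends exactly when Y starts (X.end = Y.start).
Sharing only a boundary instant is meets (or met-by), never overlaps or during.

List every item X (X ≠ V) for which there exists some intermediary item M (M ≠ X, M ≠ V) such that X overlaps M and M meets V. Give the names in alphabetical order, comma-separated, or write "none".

Target V = [Thu 01:00, Sat 21:00].
Intermediaries M with M meets V: none.
Union: none.

none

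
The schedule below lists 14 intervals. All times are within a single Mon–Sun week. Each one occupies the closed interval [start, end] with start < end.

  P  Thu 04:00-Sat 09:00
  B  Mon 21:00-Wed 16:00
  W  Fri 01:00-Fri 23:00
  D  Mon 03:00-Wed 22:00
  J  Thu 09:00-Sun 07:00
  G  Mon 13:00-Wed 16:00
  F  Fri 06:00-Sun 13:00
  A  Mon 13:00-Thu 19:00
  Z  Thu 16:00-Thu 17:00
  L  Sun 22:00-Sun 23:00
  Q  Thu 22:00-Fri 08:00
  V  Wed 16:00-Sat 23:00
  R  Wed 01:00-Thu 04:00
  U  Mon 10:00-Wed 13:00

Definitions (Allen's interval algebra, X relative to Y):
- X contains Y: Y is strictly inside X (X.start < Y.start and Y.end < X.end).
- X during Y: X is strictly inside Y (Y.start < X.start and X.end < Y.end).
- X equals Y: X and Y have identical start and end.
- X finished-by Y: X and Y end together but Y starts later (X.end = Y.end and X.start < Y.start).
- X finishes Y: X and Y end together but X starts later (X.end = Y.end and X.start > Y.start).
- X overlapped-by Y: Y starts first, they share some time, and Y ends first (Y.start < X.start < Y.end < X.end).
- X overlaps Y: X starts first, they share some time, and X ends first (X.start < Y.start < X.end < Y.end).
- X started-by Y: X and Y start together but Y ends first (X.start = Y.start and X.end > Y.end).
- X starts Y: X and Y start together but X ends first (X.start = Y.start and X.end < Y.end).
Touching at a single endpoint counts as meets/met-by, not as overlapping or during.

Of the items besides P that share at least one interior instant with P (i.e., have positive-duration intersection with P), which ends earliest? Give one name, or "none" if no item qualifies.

Z

Target P = [Thu 04:00, Sat 09:00].
A [Mon 13:00, Thu 19:00] → overlaps → candidate.
B [Mon 21:00, Wed 16:00] → before → excluded.
D [Mon 03:00, Wed 22:00] → before → excluded.
F [Fri 06:00, Sun 13:00] → overlapped-by → candidate.
G [Mon 13:00, Wed 16:00] → before → excluded.
J [Thu 09:00, Sun 07:00] → overlapped-by → candidate.
L [Sun 22:00, Sun 23:00] → after → excluded.
Q [Thu 22:00, Fri 08:00] → during → candidate.
R [Wed 01:00, Thu 04:00] → meets → excluded.
U [Mon 10:00, Wed 13:00] → before → excluded.
V [Wed 16:00, Sat 23:00] → contains → candidate.
W [Fri 01:00, Fri 23:00] → during → candidate.
Z [Thu 16:00, Thu 17:00] → during → candidate.
Among candidates, earliest end is Thu 17:00 → Z.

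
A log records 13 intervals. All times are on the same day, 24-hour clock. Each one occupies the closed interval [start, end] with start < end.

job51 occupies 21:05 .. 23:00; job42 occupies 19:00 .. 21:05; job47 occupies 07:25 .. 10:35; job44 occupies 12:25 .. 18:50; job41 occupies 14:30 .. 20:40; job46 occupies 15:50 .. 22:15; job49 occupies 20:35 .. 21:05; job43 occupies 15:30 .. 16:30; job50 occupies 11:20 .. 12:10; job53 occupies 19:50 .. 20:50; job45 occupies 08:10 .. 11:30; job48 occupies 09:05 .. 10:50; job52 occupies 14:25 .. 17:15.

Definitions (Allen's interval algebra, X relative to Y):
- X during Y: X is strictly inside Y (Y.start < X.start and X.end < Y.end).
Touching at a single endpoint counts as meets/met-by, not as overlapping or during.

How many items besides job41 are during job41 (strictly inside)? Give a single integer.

Target job41 = [14:30, 20:40].
job42 [19:00, 21:05] → overlapped-by → no.
job43 [15:30, 16:30] → during → counts.
job44 [12:25, 18:50] → overlaps → no.
job45 [08:10, 11:30] → before → no.
job46 [15:50, 22:15] → overlapped-by → no.
job47 [07:25, 10:35] → before → no.
job48 [09:05, 10:50] → before → no.
job49 [20:35, 21:05] → overlapped-by → no.
job50 [11:20, 12:10] → before → no.
job51 [21:05, 23:00] → after → no.
job52 [14:25, 17:15] → overlaps → no.
job53 [19:50, 20:50] → overlapped-by → no.
Total: 1.

1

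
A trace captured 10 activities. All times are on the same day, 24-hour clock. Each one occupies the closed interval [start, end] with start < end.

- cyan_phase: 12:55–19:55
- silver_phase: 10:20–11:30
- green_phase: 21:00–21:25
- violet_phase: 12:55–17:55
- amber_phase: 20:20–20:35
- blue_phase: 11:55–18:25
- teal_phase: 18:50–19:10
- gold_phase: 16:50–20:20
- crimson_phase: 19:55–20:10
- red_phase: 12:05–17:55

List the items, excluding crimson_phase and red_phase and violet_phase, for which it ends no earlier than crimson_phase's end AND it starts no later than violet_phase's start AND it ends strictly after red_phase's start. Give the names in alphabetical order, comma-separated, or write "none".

none

Conditions: its end is no earlier than crimson_phase's end (X.end >= 20:10) AND its start is no later than violet_phase's start (X.start <= 12:55) AND its end is strictly after red_phase's start (X.end > 12:05).
amber_phase: end 20:35 >= 20:10? ✓; start 20:20 <= 12:55? ✗; end 20:35 > 12:05? ✓ → no.
blue_phase: end 18:25 >= 20:10? ✗; start 11:55 <= 12:55? ✓; end 18:25 > 12:05? ✓ → no.
cyan_phase: end 19:55 >= 20:10? ✗; start 12:55 <= 12:55? ✓; end 19:55 > 12:05? ✓ → no.
gold_phase: end 20:20 >= 20:10? ✓; start 16:50 <= 12:55? ✗; end 20:20 > 12:05? ✓ → no.
green_phase: end 21:25 >= 20:10? ✓; start 21:00 <= 12:55? ✗; end 21:25 > 12:05? ✓ → no.
silver_phase: end 11:30 >= 20:10? ✗; start 10:20 <= 12:55? ✓; end 11:30 > 12:05? ✗ → no.
teal_phase: end 19:10 >= 20:10? ✗; start 18:50 <= 12:55? ✗; end 19:10 > 12:05? ✓ → no.
Result: none.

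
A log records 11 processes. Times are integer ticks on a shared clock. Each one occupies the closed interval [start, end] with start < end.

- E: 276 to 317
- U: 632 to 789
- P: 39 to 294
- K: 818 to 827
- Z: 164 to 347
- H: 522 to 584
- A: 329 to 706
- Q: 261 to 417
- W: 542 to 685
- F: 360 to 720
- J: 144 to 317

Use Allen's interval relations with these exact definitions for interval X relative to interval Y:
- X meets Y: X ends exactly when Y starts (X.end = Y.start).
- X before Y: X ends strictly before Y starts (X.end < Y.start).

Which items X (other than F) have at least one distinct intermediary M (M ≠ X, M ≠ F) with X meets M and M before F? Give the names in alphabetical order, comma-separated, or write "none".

none

Target F = [360, 720].
Intermediaries M with M before F: E, J, P, Z.
Via E — items with X meets E: none.
Via J — items with X meets J: none.
Via P — items with X meets P: none.
Via Z — items with X meets Z: none.
Union: none.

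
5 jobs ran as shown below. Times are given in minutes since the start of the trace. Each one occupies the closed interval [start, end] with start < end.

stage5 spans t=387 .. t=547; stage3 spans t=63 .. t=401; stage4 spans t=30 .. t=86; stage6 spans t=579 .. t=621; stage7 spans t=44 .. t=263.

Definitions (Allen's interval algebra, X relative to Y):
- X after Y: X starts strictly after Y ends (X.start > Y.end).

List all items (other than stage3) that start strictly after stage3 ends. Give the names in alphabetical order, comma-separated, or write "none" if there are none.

Target stage3 = [t=63, t=401].
stage4 [t=30, t=86] → overlaps → no.
stage5 [t=387, t=547] → overlapped-by → no.
stage6 [t=579, t=621] → after → yes.
stage7 [t=44, t=263] → overlaps → no.
Result: stage6.

stage6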